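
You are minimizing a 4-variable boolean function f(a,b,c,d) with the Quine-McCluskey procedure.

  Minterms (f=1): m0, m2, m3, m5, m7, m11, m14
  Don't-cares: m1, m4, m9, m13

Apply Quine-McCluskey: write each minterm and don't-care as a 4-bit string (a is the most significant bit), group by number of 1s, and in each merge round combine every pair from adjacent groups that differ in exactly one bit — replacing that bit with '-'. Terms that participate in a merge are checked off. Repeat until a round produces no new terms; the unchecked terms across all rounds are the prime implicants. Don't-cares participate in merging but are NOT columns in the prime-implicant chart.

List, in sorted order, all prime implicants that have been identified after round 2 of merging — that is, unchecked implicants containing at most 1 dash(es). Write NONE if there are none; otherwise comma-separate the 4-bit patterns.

1110

Round 0: 0000✓ 0001✓ 0010✓ 0011✓ 0100✓ 0101✓ 0111✓ 1001✓ 1011✓ 1101✓ 1110
Round 1: -001✓ -011✓ -101✓ 0-00✓ 0-01✓ 0-11✓ 00-0✓ 00-1✓ 000-✓ 001-✓ 01-1✓ 010-✓ 1-01✓ 10-1✓
Round 2: --01 -0-1 0--1 0-0- 00--
PIs = {--01, -0-1, 0--1, 0-0-, 00--, 1110}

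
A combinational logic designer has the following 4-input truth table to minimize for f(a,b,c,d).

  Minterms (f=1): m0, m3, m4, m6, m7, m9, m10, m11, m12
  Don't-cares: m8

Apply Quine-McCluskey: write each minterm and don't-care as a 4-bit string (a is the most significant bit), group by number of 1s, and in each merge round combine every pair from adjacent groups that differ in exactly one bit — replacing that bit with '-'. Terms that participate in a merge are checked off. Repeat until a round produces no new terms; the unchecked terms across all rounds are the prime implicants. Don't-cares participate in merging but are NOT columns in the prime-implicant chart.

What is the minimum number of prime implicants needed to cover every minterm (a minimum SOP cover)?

size-2^0 implicants → 0000(✓)  0011(✓)  0100(✓)  0110(✓)  0111(✓)  1000(✓)  1001(✓)  1010(✓)  1011(✓)  1100(✓)
size-2^1 implicants → -000(✓)  -011  -100(✓)  0-00(✓)  0-11  01-0  011-  1-00(✓)  10-0(✓)  10-1(✓)  100-(✓)  101-(✓)
size-2^2 implicants → --00  10--
Unchecked terms (primes): --00, -011, 0-11, 01-0, 011-, 10--
Minterm coverage:
  m0 ⊆ --00 [E]
  m3 ⊆ -011,0-11
  m4 ⊆ --00,01-0
  m6 ⊆ 01-0,011-
  m7 ⊆ 0-11,011-
  m9 ⊆ 10-- [E]
  m10 ⊆ 10-- [E]
  m11 ⊆ -011,10--
  m12 ⊆ --00 [E]
E = {--00, 10--}
Petrick residual → -011, 011-
Cover = c'd' + b'cd + a'bc + ab'  |cover|=4

4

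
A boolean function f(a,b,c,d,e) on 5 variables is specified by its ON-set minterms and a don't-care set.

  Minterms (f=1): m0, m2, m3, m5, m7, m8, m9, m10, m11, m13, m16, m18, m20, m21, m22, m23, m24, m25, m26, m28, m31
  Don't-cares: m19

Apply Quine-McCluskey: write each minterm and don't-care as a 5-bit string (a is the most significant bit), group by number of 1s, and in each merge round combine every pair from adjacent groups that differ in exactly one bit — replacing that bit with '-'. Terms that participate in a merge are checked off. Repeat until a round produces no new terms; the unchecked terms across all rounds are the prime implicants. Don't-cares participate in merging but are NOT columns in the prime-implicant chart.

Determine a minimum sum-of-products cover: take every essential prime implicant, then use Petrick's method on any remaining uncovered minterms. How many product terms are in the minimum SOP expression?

[col 0] 00000*, 00010*, 00011*, 00101*, 00111*, 01000*, 01001*, 01010*, 01011*, 01101*, 10000*, 10010*, 10011*, 10100*, 10101*, 10110*, 10111*, 11000*, 11001*, 11010*, 11100*, 11111*
[col 1] -0000*, -0010*, -0011*, -0101*, -0111*, -1000*, -1001*, -1010*, 0-000*, 0-010*, 0-011*, 0-101, 00-11*, 000-0*, 0001-*, 001-1*, 01-01, 010-0*, 010-1*, 0100-*, 0101-*, 1-000*, 1-010*, 1-100*, 1-111, 10-00*, 10-10*, 10-11*, 100-0*, 1001-*, 101-0*, 101-1*, 1010-*, 1011-*, 11-00*, 110-0*, 1100-*
[col 2] --000*, --010*, -0-11, -00-0*, -001-, -01-1, -10-0*, -100-, 0-0-0*, 0-01-, 010--, 1--00, 1-0-0*, 10--0, 10-1-, 101--
[col 3] --0-0
Prime implicants: --0-0, -0-11, -001-, -01-1, -100-, 0-01-, 0-101, 01-01, 010--, 1--00, 1-111, 10--0, 10-1-, 101--
PI chart (minterm → PIs covering it):
  0 | --0-0  (sole → essential)
  2 | --0-0,-001-,0-01-
  3 | -0-11,-001-,0-01-
  5 | -01-1,0-101
  7 | -0-11,-01-1
  8 | --0-0,-100-,010--
  9 | -100-,01-01,010--
  10 | --0-0,0-01-,010--
  11 | 0-01-,010--
  13 | 0-101,01-01
  16 | --0-0,1--00,10--0
  18 | --0-0,-001-,10--0,10-1-
  20 | 1--00,10--0,101--
  21 | -01-1,101--
  22 | 10--0,10-1-,101--
  23 | -0-11,-01-1,1-111,10-1-,101--
  24 | --0-0,-100-,1--00
  25 | -100-  (sole → essential)
  26 | --0-0  (sole → essential)
  28 | 1--00  (sole → essential)
  31 | 1-111  (sole → essential)
Essential prime implicants: --0-0, -100-, 1--00, 1-111
Petrick residual → -0-11, 0-01-, 0-101, 101--
Minimum SOP uses 8 PIs: c'e' + b'de + bc'd' + a'c'd + a'cd'e + ad'e' + acde + ab'c

8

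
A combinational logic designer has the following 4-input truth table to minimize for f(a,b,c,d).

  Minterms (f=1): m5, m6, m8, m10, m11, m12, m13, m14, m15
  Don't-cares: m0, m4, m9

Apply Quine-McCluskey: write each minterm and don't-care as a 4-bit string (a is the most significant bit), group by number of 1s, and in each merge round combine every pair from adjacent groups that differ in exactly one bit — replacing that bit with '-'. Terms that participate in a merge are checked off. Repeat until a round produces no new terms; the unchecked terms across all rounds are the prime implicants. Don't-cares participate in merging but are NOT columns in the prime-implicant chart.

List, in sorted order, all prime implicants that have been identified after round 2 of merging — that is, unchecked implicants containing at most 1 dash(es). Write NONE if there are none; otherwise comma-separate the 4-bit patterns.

[col 0] 0000*, 0100*, 0101*, 0110*, 1000*, 1001*, 1010*, 1011*, 1100*, 1101*, 1110*, 1111*
[col 1] -000*, -100*, -101*, -110*, 0-00*, 01-0*, 010-*, 1-00*, 1-01*, 1-10*, 1-11*, 10-0*, 10-1*, 100-*, 101-*, 11-0*, 11-1*, 110-*, 111-*
[col 2] --00, -1-0, -10-, 1--0*, 1--1*, 1-0-*, 1-1-*, 10--*, 11--*
[col 3] 1---
Prime implicants: --00, -1-0, -10-, 1---

NONE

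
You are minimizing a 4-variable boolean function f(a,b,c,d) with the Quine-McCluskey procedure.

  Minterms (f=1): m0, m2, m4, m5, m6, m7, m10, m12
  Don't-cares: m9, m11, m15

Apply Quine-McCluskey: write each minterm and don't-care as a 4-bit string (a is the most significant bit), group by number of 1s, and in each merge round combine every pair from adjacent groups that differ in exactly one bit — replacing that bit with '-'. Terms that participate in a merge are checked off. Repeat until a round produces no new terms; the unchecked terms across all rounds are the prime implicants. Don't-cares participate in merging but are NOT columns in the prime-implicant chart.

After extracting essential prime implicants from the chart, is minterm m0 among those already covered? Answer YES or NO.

YES

[col 0] 0000*, 0010*, 0100*, 0101*, 0110*, 0111*, 1001*, 1010*, 1011*, 1100*, 1111*
[col 1] -010, -100, -111, 0-00*, 0-10*, 00-0*, 01-0*, 01-1*, 010-*, 011-*, 1-11, 10-1, 101-
[col 2] 0--0, 01--
Prime implicants: -010, -100, -111, 0--0, 01--, 1-11, 10-1, 101-
PI chart (minterm → PIs covering it):
  0 | 0--0  (sole → essential)
  2 | -010,0--0
  4 | -100,0--0,01--
  5 | 01--  (sole → essential)
  6 | 0--0,01--
  7 | -111,01--
  10 | -010,101-
  12 | -100  (sole → essential)
Essential prime implicants: -100, 0--0, 01--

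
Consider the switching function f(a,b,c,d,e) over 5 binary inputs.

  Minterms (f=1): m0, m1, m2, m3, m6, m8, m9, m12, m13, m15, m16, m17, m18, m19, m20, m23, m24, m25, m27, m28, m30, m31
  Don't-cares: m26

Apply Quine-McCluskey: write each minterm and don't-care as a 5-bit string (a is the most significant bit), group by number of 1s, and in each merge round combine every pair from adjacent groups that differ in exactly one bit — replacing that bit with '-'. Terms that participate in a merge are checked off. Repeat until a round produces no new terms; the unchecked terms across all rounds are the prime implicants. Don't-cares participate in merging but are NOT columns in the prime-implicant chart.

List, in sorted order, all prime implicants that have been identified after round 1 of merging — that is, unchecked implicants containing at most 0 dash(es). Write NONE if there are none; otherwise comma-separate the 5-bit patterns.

NONE

Round 0: 00000✓ 00001✓ 00010✓ 00011✓ 00110✓ 01000✓ 01001✓ 01100✓ 01101✓ 01111✓ 10000✓ 10001✓ 10010✓ 10011✓ 10100✓ 10111✓ 11000✓ 11001✓ 11010✓ 11011✓ 11100✓ 11110✓ 11111✓
Round 1: -0000✓ -0001✓ -0010✓ -0011✓ -1000✓ -1001✓ -1100✓ -1111 0-000✓ 0-001✓ 00-10 000-0✓ 000-1✓ 0000-✓ 0001-✓ 01-00✓ 01-01✓ 0100-✓ 011-1 0110-✓ 1-000✓ 1-001✓ 1-010✓ 1-011✓ 1-100✓ 1-111✓ 10-00✓ 10-11✓ 100-0✓ 100-1✓ 1000-✓ 1001-✓ 11-00✓ 11-10✓ 11-11✓ 110-0✓ 110-1✓ 1100-✓ 1101-✓ 111-0✓ 1111-✓
Round 2: --000✓ --001✓ -00-0✓ -00-1✓ -000-✓ -001-✓ -1-00 -100-✓ 0-00-✓ 000--✓ 01-0- 1--00 1--11 1-0-0✓ 1-0-1✓ 1-00-✓ 1-01-✓ 100--✓ 11--0 11-1- 110--✓
Round 3: --00- -00-- 1-0--
PIs = {--00-, -00--, -1-00, -1111, 00-10, 01-0-, 011-1, 1--00, 1--11, 1-0--, 11--0, 11-1-}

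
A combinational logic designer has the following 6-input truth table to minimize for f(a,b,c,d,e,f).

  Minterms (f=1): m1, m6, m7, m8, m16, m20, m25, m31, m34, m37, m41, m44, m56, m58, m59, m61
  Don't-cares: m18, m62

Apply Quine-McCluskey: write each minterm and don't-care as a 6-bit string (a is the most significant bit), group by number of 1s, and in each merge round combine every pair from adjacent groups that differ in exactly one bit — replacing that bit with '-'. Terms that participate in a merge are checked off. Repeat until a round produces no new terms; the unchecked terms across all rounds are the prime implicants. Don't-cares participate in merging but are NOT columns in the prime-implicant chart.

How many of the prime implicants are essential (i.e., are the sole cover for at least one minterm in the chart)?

size-2^0 implicants → 000001  000110(✓)  000111(✓)  001000  010000(✓)  010010(✓)  010100(✓)  011001  011111  100010  100101  101001  101100  111000(✓)  111010(✓)  111011(✓)  111101  111110(✓)
size-2^1 implicants → 00011-  010-00  0100-0  111-10  1110-0  11101-
Unchecked terms (primes): 000001, 00011-, 001000, 010-00, 0100-0, 011001, 011111, 100010, 100101, 101001, 101100, 111-10, 1110-0, 11101-, 111101
Minterm coverage:
  m1 ⊆ 000001 [E]
  m6 ⊆ 00011- [E]
  m7 ⊆ 00011- [E]
  m8 ⊆ 001000 [E]
  m16 ⊆ 010-00,0100-0
  m20 ⊆ 010-00 [E]
  m25 ⊆ 011001 [E]
  m31 ⊆ 011111 [E]
  m34 ⊆ 100010 [E]
  m37 ⊆ 100101 [E]
  m41 ⊆ 101001 [E]
  m44 ⊆ 101100 [E]
  m56 ⊆ 1110-0 [E]
  m58 ⊆ 111-10,1110-0,11101-
  m59 ⊆ 11101- [E]
  m61 ⊆ 111101 [E]
E = {000001, 00011-, 001000, 010-00, 011001, 011111, 100010, 100101, 101001, 101100, 1110-0, 11101-, 111101}

13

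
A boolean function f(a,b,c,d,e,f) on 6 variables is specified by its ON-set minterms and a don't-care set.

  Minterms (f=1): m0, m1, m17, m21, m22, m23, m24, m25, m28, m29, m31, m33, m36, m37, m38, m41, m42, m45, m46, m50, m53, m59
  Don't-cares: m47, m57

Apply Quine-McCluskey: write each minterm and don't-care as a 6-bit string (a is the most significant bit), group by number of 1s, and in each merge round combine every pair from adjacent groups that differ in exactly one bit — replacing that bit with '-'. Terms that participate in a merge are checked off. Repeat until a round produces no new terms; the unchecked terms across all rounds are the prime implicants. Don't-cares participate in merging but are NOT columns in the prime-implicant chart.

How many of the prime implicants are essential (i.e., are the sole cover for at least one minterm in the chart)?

[col 0] 000000*, 000001*, 010001*, 010101*, 010110*, 010111*, 011000*, 011001*, 011100*, 011101*, 011111*, 100001*, 100100*, 100101*, 100110*, 101001*, 101010*, 101101*, 101110*, 101111*, 110010, 110101*, 111001*, 111011*
[col 1] -00001, -10101, -11001, 0-0001, 00000-, 01-001*, 01-101*, 01-111*, 010-01*, 0101-1*, 01011-, 011-00*, 011-01*, 01100-*, 0111-1*, 01110-*, 1-0101, 1-1001, 10-001*, 10-101*, 10-110, 100-01*, 1001-0, 10010-, 101-01*, 101-10, 1011-1, 10111-, 1110-1
[col 2] 01--01, 01-1-1, 011-0-, 10--01
Prime implicants: -00001, -10101, -11001, 0-0001, 00000-, 01--01, 01-1-1, 01011-, 011-0-, 1-0101, 1-1001, 10--01, 10-110, 1001-0, 10010-, 101-10, 1011-1, 10111-, 110010, 1110-1
PI chart (minterm → PIs covering it):
  0 | 00000-  (sole → essential)
  1 | -00001,0-0001,00000-
  17 | 0-0001,01--01
  21 | -10101,01--01,01-1-1
  22 | 01011-  (sole → essential)
  23 | 01-1-1,01011-
  24 | 011-0-  (sole → essential)
  25 | -11001,01--01,011-0-
  28 | 011-0-  (sole → essential)
  29 | 01--01,01-1-1,011-0-
  31 | 01-1-1  (sole → essential)
  33 | -00001,10--01
  36 | 1001-0,10010-
  37 | 1-0101,10--01,10010-
  38 | 10-110,1001-0
  41 | 1-1001,10--01
  42 | 101-10  (sole → essential)
  45 | 10--01,1011-1
  46 | 10-110,101-10,10111-
  50 | 110010  (sole → essential)
  53 | -10101,1-0101
  59 | 1110-1  (sole → essential)
Essential prime implicants: 00000-, 01-1-1, 01011-, 011-0-, 101-10, 110010, 1110-1

7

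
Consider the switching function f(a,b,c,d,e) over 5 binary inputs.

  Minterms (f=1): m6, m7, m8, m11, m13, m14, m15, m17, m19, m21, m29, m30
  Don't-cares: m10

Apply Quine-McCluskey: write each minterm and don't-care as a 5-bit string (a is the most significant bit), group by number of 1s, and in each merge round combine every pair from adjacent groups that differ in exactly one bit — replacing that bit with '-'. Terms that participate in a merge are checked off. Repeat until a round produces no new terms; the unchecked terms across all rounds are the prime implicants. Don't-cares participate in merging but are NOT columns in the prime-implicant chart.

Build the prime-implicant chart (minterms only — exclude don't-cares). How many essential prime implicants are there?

Round 0: 00110✓ 00111✓ 01000✓ 01010✓ 01011✓ 01101✓ 01110✓ 01111✓ 10001✓ 10011✓ 10101✓ 11101✓ 11110✓
Round 1: -1101 -1110 0-110✓ 0-111✓ 0011-✓ 01-10✓ 01-11✓ 010-0 0101-✓ 011-1 0111-✓ 1-101 10-01 100-1
Round 2: 0-11- 01-1-
PIs = {-1101, -1110, 0-11-, 01-1-, 010-0, 011-1, 1-101, 10-01, 100-1}
Coverage chart:
  m6: 0-11- ←essential
  m7: 0-11- ←essential
  m8: 010-0 ←essential
  m11: 01-1- ←essential
  m13: -1101,011-1
  m14: -1110,0-11-,01-1-
  m15: 0-11-,01-1-,011-1
  m17: 10-01,100-1
  m19: 100-1 ←essential
  m21: 1-101,10-01
  m29: -1101,1-101
  m30: -1110 ←essential
Essential: -1110, 0-11-, 01-1-, 010-0, 100-1

5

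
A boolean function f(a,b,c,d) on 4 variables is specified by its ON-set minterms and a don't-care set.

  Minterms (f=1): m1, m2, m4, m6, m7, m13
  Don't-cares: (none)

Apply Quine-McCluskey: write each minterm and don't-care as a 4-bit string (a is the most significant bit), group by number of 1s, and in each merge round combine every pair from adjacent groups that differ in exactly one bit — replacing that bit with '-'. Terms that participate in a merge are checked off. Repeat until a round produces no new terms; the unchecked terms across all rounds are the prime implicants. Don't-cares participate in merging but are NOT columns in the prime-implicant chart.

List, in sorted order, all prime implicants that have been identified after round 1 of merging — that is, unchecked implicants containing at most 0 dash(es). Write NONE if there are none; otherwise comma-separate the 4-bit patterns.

size-2^0 implicants → 0001  0010(✓)  0100(✓)  0110(✓)  0111(✓)  1101
size-2^1 implicants → 0-10  01-0  011-
Unchecked terms (primes): 0-10, 0001, 01-0, 011-, 1101

0001, 1101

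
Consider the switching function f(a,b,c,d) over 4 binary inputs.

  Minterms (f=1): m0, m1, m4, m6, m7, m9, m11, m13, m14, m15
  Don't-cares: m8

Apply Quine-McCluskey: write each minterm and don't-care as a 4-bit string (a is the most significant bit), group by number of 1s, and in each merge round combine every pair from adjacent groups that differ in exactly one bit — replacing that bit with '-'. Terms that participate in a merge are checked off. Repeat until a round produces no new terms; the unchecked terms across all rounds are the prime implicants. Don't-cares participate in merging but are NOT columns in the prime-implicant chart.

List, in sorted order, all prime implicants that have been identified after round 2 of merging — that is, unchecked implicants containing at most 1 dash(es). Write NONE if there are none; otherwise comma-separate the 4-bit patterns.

Round 0: 0000✓ 0001✓ 0100✓ 0110✓ 0111✓ 1000✓ 1001✓ 1011✓ 1101✓ 1110✓ 1111✓
Round 1: -000✓ -001✓ -110✓ -111✓ 0-00 000-✓ 01-0 011-✓ 1-01✓ 1-11✓ 10-1✓ 100-✓ 11-1✓ 111-✓
Round 2: -00- -11- 1--1
PIs = {-00-, -11-, 0-00, 01-0, 1--1}

0-00, 01-0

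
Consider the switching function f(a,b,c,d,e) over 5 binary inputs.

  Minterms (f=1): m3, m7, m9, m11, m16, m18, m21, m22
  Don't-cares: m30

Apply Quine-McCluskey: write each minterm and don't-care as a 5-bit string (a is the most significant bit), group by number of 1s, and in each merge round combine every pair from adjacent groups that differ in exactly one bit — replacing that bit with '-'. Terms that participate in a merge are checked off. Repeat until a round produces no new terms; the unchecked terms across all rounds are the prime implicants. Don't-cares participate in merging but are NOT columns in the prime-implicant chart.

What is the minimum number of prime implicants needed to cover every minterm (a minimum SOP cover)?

[col 0] 00011*, 00111*, 01001*, 01011*, 10000*, 10010*, 10101, 10110*, 11110*
[col 1] 0-011, 00-11, 010-1, 1-110, 10-10, 100-0
Prime implicants: 0-011, 00-11, 010-1, 1-110, 10-10, 100-0, 10101
PI chart (minterm → PIs covering it):
  3 | 0-011,00-11
  7 | 00-11  (sole → essential)
  9 | 010-1  (sole → essential)
  11 | 0-011,010-1
  16 | 100-0  (sole → essential)
  18 | 10-10,100-0
  21 | 10101  (sole → essential)
  22 | 1-110,10-10
Essential prime implicants: 00-11, 010-1, 100-0, 10101
Petrick residual → 1-110
Minimum SOP uses 5 PIs: a'b'de + a'bc'e + acde' + ab'c'e' + ab'cd'e

5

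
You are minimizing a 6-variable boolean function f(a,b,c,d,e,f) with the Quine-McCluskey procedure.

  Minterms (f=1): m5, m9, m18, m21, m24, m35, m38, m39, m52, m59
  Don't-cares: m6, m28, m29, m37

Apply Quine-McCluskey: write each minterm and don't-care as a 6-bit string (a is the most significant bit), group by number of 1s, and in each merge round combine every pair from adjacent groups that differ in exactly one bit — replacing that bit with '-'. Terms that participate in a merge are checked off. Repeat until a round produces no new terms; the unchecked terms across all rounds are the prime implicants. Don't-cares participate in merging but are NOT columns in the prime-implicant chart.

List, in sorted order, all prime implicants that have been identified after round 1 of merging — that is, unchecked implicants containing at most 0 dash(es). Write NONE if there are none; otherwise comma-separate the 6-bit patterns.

size-2^0 implicants → 000101(✓)  000110(✓)  001001  010010  010101(✓)  011000(✓)  011100(✓)  011101(✓)  100011(✓)  100101(✓)  100110(✓)  100111(✓)  110100  111011
size-2^1 implicants → -00101  -00110  0-0101  01-101  011-00  01110-  100-11  1001-1  10011-
Unchecked terms (primes): -00101, -00110, 0-0101, 001001, 01-101, 010010, 011-00, 01110-, 100-11, 1001-1, 10011-, 110100, 111011

001001, 010010, 110100, 111011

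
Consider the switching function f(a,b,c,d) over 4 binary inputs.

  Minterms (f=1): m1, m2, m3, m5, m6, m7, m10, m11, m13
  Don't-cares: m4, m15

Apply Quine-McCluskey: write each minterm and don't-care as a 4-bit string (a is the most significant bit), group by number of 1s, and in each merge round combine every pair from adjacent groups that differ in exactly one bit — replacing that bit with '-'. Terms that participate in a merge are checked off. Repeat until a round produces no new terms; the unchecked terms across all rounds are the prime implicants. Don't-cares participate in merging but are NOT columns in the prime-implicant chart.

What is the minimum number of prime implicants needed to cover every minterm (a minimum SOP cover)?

size-2^0 implicants → 0001(✓)  0010(✓)  0011(✓)  0100(✓)  0101(✓)  0110(✓)  0111(✓)  1010(✓)  1011(✓)  1101(✓)  1111(✓)
size-2^1 implicants → -010(✓)  -011(✓)  -101(✓)  -111(✓)  0-01(✓)  0-10(✓)  0-11(✓)  00-1(✓)  001-(✓)  01-0(✓)  01-1(✓)  010-(✓)  011-(✓)  1-11(✓)  101-(✓)  11-1(✓)
size-2^2 implicants → --11  -01-  -1-1  0--1  0-1-  01--
Unchecked terms (primes): --11, -01-, -1-1, 0--1, 0-1-, 01--
Minterm coverage:
  m1 ⊆ 0--1 [E]
  m2 ⊆ -01-,0-1-
  m3 ⊆ --11,-01-,0--1,0-1-
  m5 ⊆ -1-1,0--1,01--
  m6 ⊆ 0-1-,01--
  m7 ⊆ --11,-1-1,0--1,0-1-,01--
  m10 ⊆ -01- [E]
  m11 ⊆ --11,-01-
  m13 ⊆ -1-1 [E]
E = {-01-, -1-1, 0--1}
Petrick residual → 0-1-
Cover = b'c + bd + a'd + a'c  |cover|=4

4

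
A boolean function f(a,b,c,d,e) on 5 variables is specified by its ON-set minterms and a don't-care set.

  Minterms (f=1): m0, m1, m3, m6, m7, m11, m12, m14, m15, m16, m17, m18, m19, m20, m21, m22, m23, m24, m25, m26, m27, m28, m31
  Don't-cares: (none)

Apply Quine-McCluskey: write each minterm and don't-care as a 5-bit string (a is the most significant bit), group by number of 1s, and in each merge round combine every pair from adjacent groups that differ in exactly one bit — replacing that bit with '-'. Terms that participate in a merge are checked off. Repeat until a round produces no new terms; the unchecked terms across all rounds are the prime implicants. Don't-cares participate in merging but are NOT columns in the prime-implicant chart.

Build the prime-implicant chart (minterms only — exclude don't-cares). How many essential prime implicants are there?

Round 0: 00000✓ 00001✓ 00011✓ 00110✓ 00111✓ 01011✓ 01100✓ 01110✓ 01111✓ 10000✓ 10001✓ 10010✓ 10011✓ 10100✓ 10101✓ 10110✓ 10111✓ 11000✓ 11001✓ 11010✓ 11011✓ 11100✓ 11111✓
Round 1: -0000✓ -0001✓ -0011✓ -0110✓ -0111✓ -1011✓ -1100 -1111✓ 0-011✓ 0-110✓ 0-111✓ 00-11✓ 000-1✓ 0000-✓ 0011-✓ 01-11✓ 011-0 0111-✓ 1-000✓ 1-001✓ 1-010✓ 1-011✓ 1-100✓ 1-111✓ 10-00✓ 10-01✓ 10-10✓ 10-11✓ 100-0✓ 100-1✓ 1000-✓ 1001-✓ 101-0✓ 101-1✓ 1010-✓ 1011-✓ 11-00✓ 11-11✓ 110-0✓ 110-1✓ 1100-✓ 1101-✓
Round 2: --011✓ --111✓ -0-11✓ -00-1 -000- -011- -1-11✓ 0--11✓ 0-11- 1--00 1--11✓ 1-0-0✓ 1-0-1✓ 1-00-✓ 1-01-✓ 10--0✓ 10--1✓ 10-0-✓ 10-1-✓ 100--✓ 101--✓ 110--✓
Round 3: ---11 1-0-- 10---
PIs = {---11, -00-1, -000-, -011-, -1100, 0-11-, 011-0, 1--00, 1-0--, 10---}
Coverage chart:
  m0: -000- ←essential
  m1: -00-1,-000-
  m3: ---11,-00-1
  m6: -011-,0-11-
  m7: ---11,-011-,0-11-
  m11: ---11 ←essential
  m12: -1100,011-0
  m14: 0-11-,011-0
  m15: ---11,0-11-
  m16: -000-,1--00,1-0--,10---
  m17: -00-1,-000-,1-0--,10---
  m18: 1-0--,10---
  m19: ---11,-00-1,1-0--,10---
  m20: 1--00,10---
  m21: 10--- ←essential
  m22: -011-,10---
  m23: ---11,-011-,10---
  m24: 1--00,1-0--
  m25: 1-0-- ←essential
  m26: 1-0-- ←essential
  m27: ---11,1-0--
  m28: -1100,1--00
  m31: ---11 ←essential
Essential: ---11, -000-, 1-0--, 10---

4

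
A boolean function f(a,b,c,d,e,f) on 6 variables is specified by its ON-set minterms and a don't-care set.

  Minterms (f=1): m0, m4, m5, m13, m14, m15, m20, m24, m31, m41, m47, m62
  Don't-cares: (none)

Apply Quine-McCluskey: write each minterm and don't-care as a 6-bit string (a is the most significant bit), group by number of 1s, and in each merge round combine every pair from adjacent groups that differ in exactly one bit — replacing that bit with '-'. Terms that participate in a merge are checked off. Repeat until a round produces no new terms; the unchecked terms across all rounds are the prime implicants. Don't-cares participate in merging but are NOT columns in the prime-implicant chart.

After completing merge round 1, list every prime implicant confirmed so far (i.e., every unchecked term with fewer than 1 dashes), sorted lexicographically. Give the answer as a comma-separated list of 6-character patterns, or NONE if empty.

011000, 101001, 111110

[col 0] 000000*, 000100*, 000101*, 001101*, 001110*, 001111*, 010100*, 011000, 011111*, 101001, 101111*, 111110
[col 1] -01111, 0-0100, 0-1111, 00-101, 000-00, 00010-, 0011-1, 00111-
Prime implicants: -01111, 0-0100, 0-1111, 00-101, 000-00, 00010-, 0011-1, 00111-, 011000, 101001, 111110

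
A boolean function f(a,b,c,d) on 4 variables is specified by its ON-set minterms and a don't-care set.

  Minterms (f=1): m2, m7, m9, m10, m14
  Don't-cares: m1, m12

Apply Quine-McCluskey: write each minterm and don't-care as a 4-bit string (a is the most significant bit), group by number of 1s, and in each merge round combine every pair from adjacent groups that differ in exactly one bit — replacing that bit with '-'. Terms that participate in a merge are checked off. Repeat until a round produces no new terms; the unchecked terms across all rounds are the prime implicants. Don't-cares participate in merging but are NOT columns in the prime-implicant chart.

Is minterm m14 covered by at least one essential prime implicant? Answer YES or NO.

[col 0] 0001*, 0010*, 0111, 1001*, 1010*, 1100*, 1110*
[col 1] -001, -010, 1-10, 11-0
Prime implicants: -001, -010, 0111, 1-10, 11-0
PI chart (minterm → PIs covering it):
  2 | -010  (sole → essential)
  7 | 0111  (sole → essential)
  9 | -001  (sole → essential)
  10 | -010,1-10
  14 | 1-10,11-0
Essential prime implicants: -001, -010, 0111

NO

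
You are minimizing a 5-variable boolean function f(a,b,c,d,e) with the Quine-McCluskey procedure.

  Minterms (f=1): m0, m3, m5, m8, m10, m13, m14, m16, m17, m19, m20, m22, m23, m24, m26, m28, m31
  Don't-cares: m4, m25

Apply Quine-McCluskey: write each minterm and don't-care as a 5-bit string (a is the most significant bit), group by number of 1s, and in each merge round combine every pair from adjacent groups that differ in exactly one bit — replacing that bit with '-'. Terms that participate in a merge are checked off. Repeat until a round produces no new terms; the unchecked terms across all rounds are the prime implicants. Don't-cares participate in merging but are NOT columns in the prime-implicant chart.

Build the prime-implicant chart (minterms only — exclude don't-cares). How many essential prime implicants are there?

size-2^0 implicants → 00000(✓)  00011(✓)  00100(✓)  00101(✓)  01000(✓)  01010(✓)  01101(✓)  01110(✓)  10000(✓)  10001(✓)  10011(✓)  10100(✓)  10110(✓)  10111(✓)  11000(✓)  11001(✓)  11010(✓)  11100(✓)  11111(✓)
size-2^1 implicants → -0000(✓)  -0011  -0100(✓)  -1000(✓)  -1010(✓)  0-000(✓)  0-101  00-00(✓)  0010-  01-10  010-0(✓)  1-000(✓)  1-001(✓)  1-100(✓)  1-111  10-00(✓)  10-11  100-1  1000-(✓)  101-0  1011-  11-00(✓)  110-0(✓)  1100-(✓)
size-2^2 implicants → --000  -0-00  -10-0  1--00  1-00-
Unchecked terms (primes): --000, -0-00, -0011, -10-0, 0-101, 0010-, 01-10, 1--00, 1-00-, 1-111, 10-11, 100-1, 101-0, 1011-
Minterm coverage:
  m0 ⊆ --000,-0-00
  m3 ⊆ -0011 [E]
  m5 ⊆ 0-101,0010-
  m8 ⊆ --000,-10-0
  m10 ⊆ -10-0,01-10
  m13 ⊆ 0-101 [E]
  m14 ⊆ 01-10 [E]
  m16 ⊆ --000,-0-00,1--00,1-00-
  m17 ⊆ 1-00-,100-1
  m19 ⊆ -0011,10-11,100-1
  m20 ⊆ -0-00,1--00,101-0
  m22 ⊆ 101-0,1011-
  m23 ⊆ 1-111,10-11,1011-
  m24 ⊆ --000,-10-0,1--00,1-00-
  m26 ⊆ -10-0 [E]
  m28 ⊆ 1--00 [E]
  m31 ⊆ 1-111 [E]
E = {-0011, -10-0, 0-101, 01-10, 1--00, 1-111}

6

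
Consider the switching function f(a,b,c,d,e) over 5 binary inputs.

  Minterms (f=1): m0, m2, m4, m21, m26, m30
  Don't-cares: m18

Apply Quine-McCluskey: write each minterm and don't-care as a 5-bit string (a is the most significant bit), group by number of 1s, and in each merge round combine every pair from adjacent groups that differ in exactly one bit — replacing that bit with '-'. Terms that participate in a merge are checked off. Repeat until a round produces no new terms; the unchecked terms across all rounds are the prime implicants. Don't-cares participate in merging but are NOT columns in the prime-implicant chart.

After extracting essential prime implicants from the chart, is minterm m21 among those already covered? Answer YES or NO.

size-2^0 implicants → 00000(✓)  00010(✓)  00100(✓)  10010(✓)  10101  11010(✓)  11110(✓)
size-2^1 implicants → -0010  00-00  000-0  1-010  11-10
Unchecked terms (primes): -0010, 00-00, 000-0, 1-010, 10101, 11-10
Minterm coverage:
  m0 ⊆ 00-00,000-0
  m2 ⊆ -0010,000-0
  m4 ⊆ 00-00 [E]
  m21 ⊆ 10101 [E]
  m26 ⊆ 1-010,11-10
  m30 ⊆ 11-10 [E]
E = {00-00, 10101, 11-10}

YES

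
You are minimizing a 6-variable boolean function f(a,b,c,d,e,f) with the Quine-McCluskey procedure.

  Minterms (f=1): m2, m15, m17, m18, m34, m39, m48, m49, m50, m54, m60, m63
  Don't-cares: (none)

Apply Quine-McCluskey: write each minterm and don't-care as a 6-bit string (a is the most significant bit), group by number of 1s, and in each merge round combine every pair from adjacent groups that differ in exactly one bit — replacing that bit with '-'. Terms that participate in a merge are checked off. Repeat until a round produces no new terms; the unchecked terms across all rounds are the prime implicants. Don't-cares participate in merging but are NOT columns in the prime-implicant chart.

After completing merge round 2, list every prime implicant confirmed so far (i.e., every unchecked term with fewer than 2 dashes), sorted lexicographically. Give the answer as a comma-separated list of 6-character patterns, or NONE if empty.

-10001, 001111, 100111, 110-10, 1100-0, 11000-, 111100, 111111

size-2^0 implicants → 000010(✓)  001111  010001(✓)  010010(✓)  100010(✓)  100111  110000(✓)  110001(✓)  110010(✓)  110110(✓)  111100  111111
size-2^1 implicants → -00010(✓)  -10001  -10010(✓)  0-0010(✓)  1-0010(✓)  110-10  1100-0  11000-
size-2^2 implicants → --0010
Unchecked terms (primes): --0010, -10001, 001111, 100111, 110-10, 1100-0, 11000-, 111100, 111111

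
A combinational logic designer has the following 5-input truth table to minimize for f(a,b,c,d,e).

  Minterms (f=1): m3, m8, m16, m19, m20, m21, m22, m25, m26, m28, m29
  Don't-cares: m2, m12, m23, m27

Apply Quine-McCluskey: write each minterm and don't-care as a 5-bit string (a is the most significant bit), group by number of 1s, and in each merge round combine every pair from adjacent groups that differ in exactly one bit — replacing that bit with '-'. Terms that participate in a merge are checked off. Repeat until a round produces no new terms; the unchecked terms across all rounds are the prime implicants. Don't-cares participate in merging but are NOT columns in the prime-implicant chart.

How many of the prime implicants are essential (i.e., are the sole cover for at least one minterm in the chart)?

[col 0] 00010*, 00011*, 01000*, 01100*, 10000*, 10011*, 10100*, 10101*, 10110*, 10111*, 11001*, 11010*, 11011*, 11100*, 11101*
[col 1] -0011, -1100, 0001-, 01-00, 1-011, 1-100*, 1-101*, 10-00, 10-11, 101-0*, 101-1*, 1010-*, 1011-*, 11-01, 110-1, 1101-, 1110-*
[col 2] 1-10-, 101--
Prime implicants: -0011, -1100, 0001-, 01-00, 1-011, 1-10-, 10-00, 10-11, 101--, 11-01, 110-1, 1101-
PI chart (minterm → PIs covering it):
  3 | -0011,0001-
  8 | 01-00  (sole → essential)
  16 | 10-00  (sole → essential)
  19 | -0011,1-011,10-11
  20 | 1-10-,10-00,101--
  21 | 1-10-,101--
  22 | 101--  (sole → essential)
  25 | 11-01,110-1
  26 | 1101-  (sole → essential)
  28 | -1100,1-10-
  29 | 1-10-,11-01
Essential prime implicants: 01-00, 10-00, 101--, 1101-

4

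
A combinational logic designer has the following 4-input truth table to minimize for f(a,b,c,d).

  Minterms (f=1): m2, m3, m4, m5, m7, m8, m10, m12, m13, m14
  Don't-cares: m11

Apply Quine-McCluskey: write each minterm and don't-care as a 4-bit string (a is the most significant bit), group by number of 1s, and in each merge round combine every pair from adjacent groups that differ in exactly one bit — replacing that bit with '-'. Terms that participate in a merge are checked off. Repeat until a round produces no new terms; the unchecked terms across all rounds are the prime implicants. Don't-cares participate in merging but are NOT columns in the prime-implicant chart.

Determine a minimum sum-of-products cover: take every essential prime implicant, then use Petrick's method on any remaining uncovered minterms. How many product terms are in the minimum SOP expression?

4

size-2^0 implicants → 0010(✓)  0011(✓)  0100(✓)  0101(✓)  0111(✓)  1000(✓)  1010(✓)  1011(✓)  1100(✓)  1101(✓)  1110(✓)
size-2^1 implicants → -010(✓)  -011(✓)  -100(✓)  -101(✓)  0-11  001-(✓)  01-1  010-(✓)  1-00(✓)  1-10(✓)  10-0(✓)  101-(✓)  11-0(✓)  110-(✓)
size-2^2 implicants → -01-  -10-  1--0
Unchecked terms (primes): -01-, -10-, 0-11, 01-1, 1--0
Minterm coverage:
  m2 ⊆ -01- [E]
  m3 ⊆ -01-,0-11
  m4 ⊆ -10- [E]
  m5 ⊆ -10-,01-1
  m7 ⊆ 0-11,01-1
  m8 ⊆ 1--0 [E]
  m10 ⊆ -01-,1--0
  m12 ⊆ -10-,1--0
  m13 ⊆ -10- [E]
  m14 ⊆ 1--0 [E]
E = {-01-, -10-, 1--0}
Petrick residual → 0-11
Cover = b'c + bc' + a'cd + ad'  |cover|=4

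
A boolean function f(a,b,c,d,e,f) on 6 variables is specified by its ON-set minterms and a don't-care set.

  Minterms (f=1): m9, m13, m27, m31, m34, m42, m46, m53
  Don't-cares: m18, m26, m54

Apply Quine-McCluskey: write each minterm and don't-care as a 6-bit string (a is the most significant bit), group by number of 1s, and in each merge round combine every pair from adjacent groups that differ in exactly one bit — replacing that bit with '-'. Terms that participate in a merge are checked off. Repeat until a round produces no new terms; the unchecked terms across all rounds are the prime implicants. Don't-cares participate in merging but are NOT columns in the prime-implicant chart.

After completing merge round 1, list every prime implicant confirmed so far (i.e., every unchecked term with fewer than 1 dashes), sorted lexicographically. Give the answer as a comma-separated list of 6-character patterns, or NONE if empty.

110101, 110110

[col 0] 001001*, 001101*, 010010*, 011010*, 011011*, 011111*, 100010*, 101010*, 101110*, 110101, 110110
[col 1] 001-01, 01-010, 011-11, 01101-, 10-010, 101-10
Prime implicants: 001-01, 01-010, 011-11, 01101-, 10-010, 101-10, 110101, 110110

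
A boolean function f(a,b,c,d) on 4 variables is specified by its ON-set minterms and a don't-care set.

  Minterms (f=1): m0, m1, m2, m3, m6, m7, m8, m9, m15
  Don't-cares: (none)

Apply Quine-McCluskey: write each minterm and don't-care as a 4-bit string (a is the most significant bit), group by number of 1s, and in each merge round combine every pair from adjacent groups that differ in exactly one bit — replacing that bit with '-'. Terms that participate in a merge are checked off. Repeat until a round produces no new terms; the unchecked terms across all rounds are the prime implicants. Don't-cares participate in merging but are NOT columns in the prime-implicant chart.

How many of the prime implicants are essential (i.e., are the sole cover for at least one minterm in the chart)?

3

size-2^0 implicants → 0000(✓)  0001(✓)  0010(✓)  0011(✓)  0110(✓)  0111(✓)  1000(✓)  1001(✓)  1111(✓)
size-2^1 implicants → -000(✓)  -001(✓)  -111  0-10(✓)  0-11(✓)  00-0(✓)  00-1(✓)  000-(✓)  001-(✓)  011-(✓)  100-(✓)
size-2^2 implicants → -00-  0-1-  00--
Unchecked terms (primes): -00-, -111, 0-1-, 00--
Minterm coverage:
  m0 ⊆ -00-,00--
  m1 ⊆ -00-,00--
  m2 ⊆ 0-1-,00--
  m3 ⊆ 0-1-,00--
  m6 ⊆ 0-1- [E]
  m7 ⊆ -111,0-1-
  m8 ⊆ -00- [E]
  m9 ⊆ -00- [E]
  m15 ⊆ -111 [E]
E = {-00-, -111, 0-1-}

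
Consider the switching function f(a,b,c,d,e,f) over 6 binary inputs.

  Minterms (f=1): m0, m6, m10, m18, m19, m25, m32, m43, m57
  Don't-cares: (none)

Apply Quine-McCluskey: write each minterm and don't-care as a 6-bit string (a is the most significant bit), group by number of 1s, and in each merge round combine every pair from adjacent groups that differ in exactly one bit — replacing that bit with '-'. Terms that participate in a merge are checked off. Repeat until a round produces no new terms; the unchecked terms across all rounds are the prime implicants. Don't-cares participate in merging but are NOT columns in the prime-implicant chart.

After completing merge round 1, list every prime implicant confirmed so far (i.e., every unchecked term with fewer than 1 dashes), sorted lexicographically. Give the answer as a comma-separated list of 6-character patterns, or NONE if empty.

000110, 001010, 101011

[col 0] 000000*, 000110, 001010, 010010*, 010011*, 011001*, 100000*, 101011, 111001*
[col 1] -00000, -11001, 01001-
Prime implicants: -00000, -11001, 000110, 001010, 01001-, 101011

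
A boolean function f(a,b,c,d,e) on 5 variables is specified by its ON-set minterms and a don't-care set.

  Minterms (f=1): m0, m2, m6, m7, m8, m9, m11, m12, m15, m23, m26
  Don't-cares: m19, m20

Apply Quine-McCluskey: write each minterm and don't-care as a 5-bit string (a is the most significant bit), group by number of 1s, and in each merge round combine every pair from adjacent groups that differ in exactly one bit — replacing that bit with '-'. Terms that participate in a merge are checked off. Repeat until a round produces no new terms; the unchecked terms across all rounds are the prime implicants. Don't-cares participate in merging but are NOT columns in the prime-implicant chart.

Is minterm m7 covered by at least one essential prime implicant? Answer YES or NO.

[col 0] 00000*, 00010*, 00110*, 00111*, 01000*, 01001*, 01011*, 01100*, 01111*, 10011*, 10100, 10111*, 11010
[col 1] -0111, 0-000, 0-111, 00-10, 000-0, 0011-, 01-00, 01-11, 010-1, 0100-, 10-11
Prime implicants: -0111, 0-000, 0-111, 00-10, 000-0, 0011-, 01-00, 01-11, 010-1, 0100-, 10-11, 10100, 11010
PI chart (minterm → PIs covering it):
  0 | 0-000,000-0
  2 | 00-10,000-0
  6 | 00-10,0011-
  7 | -0111,0-111,0011-
  8 | 0-000,01-00,0100-
  9 | 010-1,0100-
  11 | 01-11,010-1
  12 | 01-00  (sole → essential)
  15 | 0-111,01-11
  23 | -0111,10-11
  26 | 11010  (sole → essential)
Essential prime implicants: 01-00, 11010

NO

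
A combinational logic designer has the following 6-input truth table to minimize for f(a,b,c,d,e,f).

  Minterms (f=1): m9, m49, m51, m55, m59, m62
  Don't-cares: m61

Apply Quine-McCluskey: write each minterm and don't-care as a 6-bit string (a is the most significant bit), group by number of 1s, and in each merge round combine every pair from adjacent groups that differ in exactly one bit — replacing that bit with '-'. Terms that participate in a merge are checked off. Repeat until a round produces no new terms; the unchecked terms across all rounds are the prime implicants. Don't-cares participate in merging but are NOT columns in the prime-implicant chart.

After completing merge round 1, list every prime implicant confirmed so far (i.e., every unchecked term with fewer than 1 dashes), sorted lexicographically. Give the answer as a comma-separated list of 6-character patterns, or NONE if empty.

[col 0] 001001, 110001*, 110011*, 110111*, 111011*, 111101, 111110
[col 1] 11-011, 110-11, 1100-1
Prime implicants: 001001, 11-011, 110-11, 1100-1, 111101, 111110

001001, 111101, 111110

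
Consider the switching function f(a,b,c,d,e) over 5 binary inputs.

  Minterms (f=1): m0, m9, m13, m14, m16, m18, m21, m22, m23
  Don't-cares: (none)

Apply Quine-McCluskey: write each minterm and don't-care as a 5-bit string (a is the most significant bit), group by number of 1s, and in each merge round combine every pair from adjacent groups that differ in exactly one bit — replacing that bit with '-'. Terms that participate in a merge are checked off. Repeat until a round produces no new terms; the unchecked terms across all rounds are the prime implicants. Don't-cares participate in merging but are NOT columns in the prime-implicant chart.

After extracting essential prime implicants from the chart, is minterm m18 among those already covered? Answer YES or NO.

size-2^0 implicants → 00000(✓)  01001(✓)  01101(✓)  01110  10000(✓)  10010(✓)  10101(✓)  10110(✓)  10111(✓)
size-2^1 implicants → -0000  01-01  10-10  100-0  101-1  1011-
Unchecked terms (primes): -0000, 01-01, 01110, 10-10, 100-0, 101-1, 1011-
Minterm coverage:
  m0 ⊆ -0000 [E]
  m9 ⊆ 01-01 [E]
  m13 ⊆ 01-01 [E]
  m14 ⊆ 01110 [E]
  m16 ⊆ -0000,100-0
  m18 ⊆ 10-10,100-0
  m21 ⊆ 101-1 [E]
  m22 ⊆ 10-10,1011-
  m23 ⊆ 101-1,1011-
E = {-0000, 01-01, 01110, 101-1}

NO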